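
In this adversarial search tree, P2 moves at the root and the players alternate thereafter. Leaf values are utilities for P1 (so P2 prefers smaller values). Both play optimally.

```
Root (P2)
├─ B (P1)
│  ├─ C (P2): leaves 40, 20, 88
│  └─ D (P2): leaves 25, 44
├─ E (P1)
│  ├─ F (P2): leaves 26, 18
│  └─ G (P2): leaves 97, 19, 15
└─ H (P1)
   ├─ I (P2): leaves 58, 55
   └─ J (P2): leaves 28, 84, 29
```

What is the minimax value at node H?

55

I: min(58, 55) = 55
J: min(28, 84, 29) = 28
H: max(55, 28) = 55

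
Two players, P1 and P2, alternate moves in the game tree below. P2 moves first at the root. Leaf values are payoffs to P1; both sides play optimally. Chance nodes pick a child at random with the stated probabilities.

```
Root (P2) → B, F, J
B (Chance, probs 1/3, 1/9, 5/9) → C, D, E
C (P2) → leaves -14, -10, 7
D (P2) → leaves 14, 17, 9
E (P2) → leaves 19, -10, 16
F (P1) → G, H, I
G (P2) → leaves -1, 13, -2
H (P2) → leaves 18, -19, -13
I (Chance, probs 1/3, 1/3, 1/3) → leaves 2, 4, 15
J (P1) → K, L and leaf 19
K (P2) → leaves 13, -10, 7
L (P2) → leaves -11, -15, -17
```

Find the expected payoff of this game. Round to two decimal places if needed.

-9.22

C (P2): min(-14, -10, 7) = -14
D (P2): min(14, 17, 9) = 9
E (P2): min(19, -10, 16) = -10
B (Chance): 1/3·-14 + 1/9·9 + 5/9·-10 = -9.22
G (P2): min(-1, 13, -2) = -2
H (P2): min(18, -19, -13) = -19
I (Chance): 1/3·2 + 1/3·4 + 1/3·15 = 7
F (P1): max(-2, -19, 7) = 7
K (P2): min(13, -10, 7) = -10
L (P2): min(-11, -15, -17) = -17
J (P1): max(-10, -17, 19) = 19
Root (P2): min(-9.22, 7, 19) = -9.22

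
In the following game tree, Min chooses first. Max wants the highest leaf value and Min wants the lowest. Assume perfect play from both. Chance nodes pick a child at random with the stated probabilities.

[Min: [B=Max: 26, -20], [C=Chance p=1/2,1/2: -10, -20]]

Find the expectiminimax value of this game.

-15

B (Max): max(26, -20) = 26
C (Chance): 1/2·-10 + 1/2·-20 = -15
Root (Min): min(26, -15) = -15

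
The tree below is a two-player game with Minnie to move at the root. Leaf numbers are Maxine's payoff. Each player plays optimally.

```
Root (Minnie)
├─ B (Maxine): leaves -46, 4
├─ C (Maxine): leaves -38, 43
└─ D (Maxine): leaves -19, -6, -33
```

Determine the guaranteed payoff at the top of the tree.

B (Maxine): max(-46, 4) = 4
C (Maxine): max(-38, 43) = 43
D (Maxine): max(-19, -6, -33) = -6
Root (Minnie): min(4, 43, -6) = -6

-6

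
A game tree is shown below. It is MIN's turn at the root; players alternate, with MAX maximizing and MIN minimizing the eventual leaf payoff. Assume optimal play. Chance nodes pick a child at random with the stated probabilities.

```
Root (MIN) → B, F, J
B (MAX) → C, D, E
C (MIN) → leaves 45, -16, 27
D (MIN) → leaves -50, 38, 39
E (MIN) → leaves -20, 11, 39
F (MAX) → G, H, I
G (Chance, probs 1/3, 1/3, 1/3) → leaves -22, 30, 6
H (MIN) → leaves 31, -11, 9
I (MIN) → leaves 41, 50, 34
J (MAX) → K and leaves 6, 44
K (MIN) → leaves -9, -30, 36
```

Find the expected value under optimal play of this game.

-16

C (MIN): min(45, -16, 27) = -16
D (MIN): min(-50, 38, 39) = -50
E (MIN): min(-20, 11, 39) = -20
B (MAX): max(-16, -50, -20) = -16
G (Chance): 1/3·-22 + 1/3·30 + 1/3·6 = 4.67
H (MIN): min(31, -11, 9) = -11
I (MIN): min(41, 50, 34) = 34
F (MAX): max(4.67, -11, 34) = 34
K (MIN): min(-9, -30, 36) = -30
J (MAX): max(-30, 6, 44) = 44
Root (MIN): min(-16, 34, 44) = -16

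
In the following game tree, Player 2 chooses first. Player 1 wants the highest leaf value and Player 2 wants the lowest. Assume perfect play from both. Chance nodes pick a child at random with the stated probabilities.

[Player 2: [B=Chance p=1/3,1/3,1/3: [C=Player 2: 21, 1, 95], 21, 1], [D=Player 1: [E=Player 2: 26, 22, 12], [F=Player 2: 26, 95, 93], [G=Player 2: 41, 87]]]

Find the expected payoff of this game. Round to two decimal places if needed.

C (Player 2): min(21, 1, 95) = 1
B (Chance): 1/3·1 + 1/3·21 + 1/3·1 = 7.67
E (Player 2): min(26, 22, 12) = 12
F (Player 2): min(26, 95, 93) = 26
G (Player 2): min(41, 87) = 41
D (Player 1): max(12, 26, 41) = 41
Root (Player 2): min(7.67, 41) = 7.67

7.67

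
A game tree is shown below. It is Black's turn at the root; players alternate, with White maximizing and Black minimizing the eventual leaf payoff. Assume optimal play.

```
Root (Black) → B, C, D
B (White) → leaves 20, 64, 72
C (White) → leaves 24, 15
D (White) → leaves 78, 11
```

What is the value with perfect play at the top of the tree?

24

B (White): max(20, 64, 72) = 72
C (White): max(24, 15) = 24
D (White): max(78, 11) = 78
Root (Black): min(72, 24, 78) = 24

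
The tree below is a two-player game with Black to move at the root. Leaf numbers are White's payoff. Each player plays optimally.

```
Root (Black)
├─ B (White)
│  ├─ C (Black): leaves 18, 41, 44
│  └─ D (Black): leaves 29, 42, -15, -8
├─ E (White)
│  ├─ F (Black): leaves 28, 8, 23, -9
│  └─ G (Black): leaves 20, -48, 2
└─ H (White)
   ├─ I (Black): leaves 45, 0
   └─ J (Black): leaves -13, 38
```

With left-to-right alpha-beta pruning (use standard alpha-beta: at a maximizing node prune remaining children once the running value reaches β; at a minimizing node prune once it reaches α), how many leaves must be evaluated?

C [α=-∞,β=+∞]: v=18
D [α=18,β=+∞]: v=-15 after child 3 ≤ α → α-cutoff, skip 1
B [α=-∞,β=+∞]: v=18
F [α=-∞,β=18]: v=-9
G [α=-9,β=18]: v=-48 after child 2 ≤ α → α-cutoff, skip 1
E [α=-∞,β=18]: v=-9
I [α=-∞,β=-9]: v=0
H [α=-∞,β=-9]: v=0 after child 1 ≥ β → β-cutoff, skip 1
Root [α=-∞,β=+∞]: v=-9
Leaves evaluated: 14 of 18.

14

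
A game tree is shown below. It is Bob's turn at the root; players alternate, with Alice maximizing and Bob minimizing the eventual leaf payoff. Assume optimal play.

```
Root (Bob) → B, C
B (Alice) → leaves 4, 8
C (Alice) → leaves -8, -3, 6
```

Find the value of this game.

B (Alice): max(4, 8) = 8
C (Alice): max(-8, -3, 6) = 6
Root (Bob): min(8, 6) = 6

6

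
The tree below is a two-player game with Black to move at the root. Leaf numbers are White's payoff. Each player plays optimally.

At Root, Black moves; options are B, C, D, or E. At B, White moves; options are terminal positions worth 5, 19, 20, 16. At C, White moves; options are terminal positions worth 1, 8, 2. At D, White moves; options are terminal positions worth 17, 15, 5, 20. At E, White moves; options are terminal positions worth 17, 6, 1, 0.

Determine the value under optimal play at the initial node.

B (White): max(5, 19, 20, 16) = 20
C (White): max(1, 8, 2) = 8
D (White): max(17, 15, 5, 20) = 20
E (White): max(17, 6, 1, 0) = 17
Root (Black): min(20, 8, 20, 17) = 8

8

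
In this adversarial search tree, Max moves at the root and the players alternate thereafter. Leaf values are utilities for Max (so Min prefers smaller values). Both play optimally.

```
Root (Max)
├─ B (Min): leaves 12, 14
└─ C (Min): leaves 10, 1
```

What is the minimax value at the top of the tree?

12

B (Min): min(12, 14) = 12
C (Min): min(10, 1) = 1
Root (Max): max(12, 1) = 12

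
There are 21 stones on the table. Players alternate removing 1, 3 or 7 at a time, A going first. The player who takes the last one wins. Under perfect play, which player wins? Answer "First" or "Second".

i:   0  1  2  3  4  5  6  7  8  9 10 11 12 13 14 15 16 17 18 19 20 21
     L  W  L  W  L  W  L  W  L  W  L  W  L  W  L  W  L  W  L  W  L  W
Position 21 is W, so the first player wins.

First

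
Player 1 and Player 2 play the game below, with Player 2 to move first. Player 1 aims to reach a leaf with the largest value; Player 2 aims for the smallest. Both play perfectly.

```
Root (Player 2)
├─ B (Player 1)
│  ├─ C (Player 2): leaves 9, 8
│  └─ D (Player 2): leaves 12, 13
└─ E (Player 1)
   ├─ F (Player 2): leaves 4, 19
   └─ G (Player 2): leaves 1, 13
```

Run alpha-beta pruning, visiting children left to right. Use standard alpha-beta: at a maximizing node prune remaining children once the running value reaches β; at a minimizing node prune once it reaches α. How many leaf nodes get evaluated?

7

C [α=-∞,β=+∞]: v=8
D [α=8,β=+∞]: v=12
B [α=-∞,β=+∞]: v=12
F [α=-∞,β=12]: v=4
G [α=4,β=12]: v=1 after child 1 ≤ α → α-cutoff, skip 1
E [α=-∞,β=12]: v=4
Root [α=-∞,β=+∞]: v=4
Leaves evaluated: 7 of 8.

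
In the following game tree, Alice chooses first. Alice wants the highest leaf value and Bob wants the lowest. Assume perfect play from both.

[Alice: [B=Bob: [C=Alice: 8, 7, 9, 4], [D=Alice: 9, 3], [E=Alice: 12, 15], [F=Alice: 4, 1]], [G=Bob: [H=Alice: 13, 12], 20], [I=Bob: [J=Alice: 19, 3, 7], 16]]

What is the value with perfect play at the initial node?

16

C (Alice): max(8, 7, 9, 4) = 9
D (Alice): max(9, 3) = 9
E (Alice): max(12, 15) = 15
F (Alice): max(4, 1) = 4
B (Bob): min(9, 9, 15, 4) = 4
H (Alice): max(13, 12) = 13
G (Bob): min(13, 20) = 13
J (Alice): max(19, 3, 7) = 19
I (Bob): min(19, 16) = 16
Root (Alice): max(4, 13, 16) = 16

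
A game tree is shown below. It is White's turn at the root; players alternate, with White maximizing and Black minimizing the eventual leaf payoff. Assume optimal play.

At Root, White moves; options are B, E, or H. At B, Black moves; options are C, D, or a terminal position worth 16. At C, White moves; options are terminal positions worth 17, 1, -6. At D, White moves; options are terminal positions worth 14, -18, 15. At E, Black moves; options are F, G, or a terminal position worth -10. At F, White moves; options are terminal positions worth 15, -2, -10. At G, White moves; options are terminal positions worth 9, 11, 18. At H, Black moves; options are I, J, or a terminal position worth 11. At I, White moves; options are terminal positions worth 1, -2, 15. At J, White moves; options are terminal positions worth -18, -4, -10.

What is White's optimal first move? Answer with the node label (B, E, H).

C (White): max(17, 1, -6) = 17
D (White): max(14, -18, 15) = 15
B (Black): min(17, 15, 16) = 15
F (White): max(15, -2, -10) = 15
G (White): max(9, 11, 18) = 18
E (Black): min(15, 18, -10) = -10
I (White): max(1, -2, 15) = 15
J (White): max(-18, -4, -10) = -4
H (Black): min(15, -4, 11) = -4
Root (White): max(15, -10, -4) = 15
White picks the child with the highest value: B (value 15).

B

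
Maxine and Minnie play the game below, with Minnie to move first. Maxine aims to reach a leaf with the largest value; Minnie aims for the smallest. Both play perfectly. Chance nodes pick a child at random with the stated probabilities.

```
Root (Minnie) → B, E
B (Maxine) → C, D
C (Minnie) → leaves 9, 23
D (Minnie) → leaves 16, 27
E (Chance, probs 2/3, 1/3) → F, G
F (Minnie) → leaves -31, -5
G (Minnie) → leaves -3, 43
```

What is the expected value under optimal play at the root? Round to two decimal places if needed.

-21.67

C (Minnie): min(9, 23) = 9
D (Minnie): min(16, 27) = 16
B (Maxine): max(9, 16) = 16
F (Minnie): min(-31, -5) = -31
G (Minnie): min(-3, 43) = -3
E (Chance): 2/3·-31 + 1/3·-3 = -21.67
Root (Minnie): min(16, -21.67) = -21.67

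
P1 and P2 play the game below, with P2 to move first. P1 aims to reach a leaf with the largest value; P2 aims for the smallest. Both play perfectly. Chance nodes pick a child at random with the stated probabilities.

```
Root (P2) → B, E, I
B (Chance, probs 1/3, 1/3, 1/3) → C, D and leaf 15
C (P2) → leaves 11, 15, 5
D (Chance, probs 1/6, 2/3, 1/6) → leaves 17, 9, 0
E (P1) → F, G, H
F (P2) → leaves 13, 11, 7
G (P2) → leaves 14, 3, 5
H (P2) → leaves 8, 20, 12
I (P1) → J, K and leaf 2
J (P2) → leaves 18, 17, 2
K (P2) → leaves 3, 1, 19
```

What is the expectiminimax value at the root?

2

C (P2): min(11, 15, 5) = 5
D (Chance): 1/6·17 + 2/3·9 + 1/6·0 = 8.83
B (Chance): 1/3·5 + 1/3·8.83 + 1/3·15 = 9.61
F (P2): min(13, 11, 7) = 7
G (P2): min(14, 3, 5) = 3
H (P2): min(8, 20, 12) = 8
E (P1): max(7, 3, 8) = 8
J (P2): min(18, 17, 2) = 2
K (P2): min(3, 1, 19) = 1
I (P1): max(2, 1, 2) = 2
Root (P2): min(9.61, 8, 2) = 2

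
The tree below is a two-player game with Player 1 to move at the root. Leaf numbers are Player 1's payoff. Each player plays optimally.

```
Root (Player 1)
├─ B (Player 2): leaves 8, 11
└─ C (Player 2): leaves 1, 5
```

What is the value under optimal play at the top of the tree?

B (Player 2): min(8, 11) = 8
C (Player 2): min(1, 5) = 1
Root (Player 1): max(8, 1) = 8

8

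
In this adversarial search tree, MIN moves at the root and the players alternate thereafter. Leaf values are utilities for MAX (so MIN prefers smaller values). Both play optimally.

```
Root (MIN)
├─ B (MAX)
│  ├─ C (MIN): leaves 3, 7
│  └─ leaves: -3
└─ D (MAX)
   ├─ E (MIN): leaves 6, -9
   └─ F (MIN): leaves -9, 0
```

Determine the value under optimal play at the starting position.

C (MIN): min(3, 7) = 3
B (MAX): max(3, -3) = 3
E (MIN): min(6, -9) = -9
F (MIN): min(-9, 0) = -9
D (MAX): max(-9, -9) = -9
Root (MIN): min(3, -9) = -9

-9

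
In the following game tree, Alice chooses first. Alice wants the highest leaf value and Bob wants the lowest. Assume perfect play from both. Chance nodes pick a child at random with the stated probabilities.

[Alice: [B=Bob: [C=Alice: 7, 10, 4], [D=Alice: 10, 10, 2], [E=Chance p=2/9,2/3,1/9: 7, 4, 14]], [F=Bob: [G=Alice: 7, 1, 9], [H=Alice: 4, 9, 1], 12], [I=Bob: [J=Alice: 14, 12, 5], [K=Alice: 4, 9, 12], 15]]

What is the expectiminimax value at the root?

C (Alice): max(7, 10, 4) = 10
D (Alice): max(10, 10, 2) = 10
E (Chance): 2/9·7 + 2/3·4 + 1/9·14 = 5.78
B (Bob): min(10, 10, 5.78) = 5.78
G (Alice): max(7, 1, 9) = 9
H (Alice): max(4, 9, 1) = 9
F (Bob): min(9, 9, 12) = 9
J (Alice): max(14, 12, 5) = 14
K (Alice): max(4, 9, 12) = 12
I (Bob): min(14, 12, 15) = 12
Root (Alice): max(5.78, 9, 12) = 12

12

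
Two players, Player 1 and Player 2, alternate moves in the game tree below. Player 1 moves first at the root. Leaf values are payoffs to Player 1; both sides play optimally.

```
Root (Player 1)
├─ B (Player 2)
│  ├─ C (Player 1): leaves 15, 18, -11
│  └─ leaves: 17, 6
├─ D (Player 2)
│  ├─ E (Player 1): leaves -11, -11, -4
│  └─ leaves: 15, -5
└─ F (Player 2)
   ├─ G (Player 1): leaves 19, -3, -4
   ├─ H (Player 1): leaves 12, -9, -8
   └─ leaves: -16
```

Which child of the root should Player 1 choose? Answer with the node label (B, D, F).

C (Player 1): max(15, 18, -11) = 18
B (Player 2): min(18, 17, 6) = 6
E (Player 1): max(-11, -11, -4) = -4
D (Player 2): min(-4, 15, -5) = -5
G (Player 1): max(19, -3, -4) = 19
H (Player 1): max(12, -9, -8) = 12
F (Player 2): min(19, 12, -16) = -16
Root (Player 1): max(6, -5, -16) = 6
Player 1 picks the child with the highest value: B (value 6).

B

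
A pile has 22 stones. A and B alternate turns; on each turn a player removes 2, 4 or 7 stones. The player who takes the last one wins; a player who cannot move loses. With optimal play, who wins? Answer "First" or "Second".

Compute winning (W) and losing (L) positions by backward induction:
i:   0  1  2  3  4  5  6  7  8  9 10 11 12 13 14 15 16 17 18 19 20 21 22
     L  L  W  W  W  W  L  W  W  L  W  W  L  W  W  L  W  W  L  W  W  L  W
Position 22 is W, so the first player wins.

First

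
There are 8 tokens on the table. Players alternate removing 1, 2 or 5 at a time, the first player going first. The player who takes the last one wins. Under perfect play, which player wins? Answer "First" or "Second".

First

Mark each pile size as W (mover wins) or L (mover loses):
i:   0  1  2  3  4  5  6  7  8
     L  W  W  L  W  W  L  W  W
Position 8 is W, so the first player wins.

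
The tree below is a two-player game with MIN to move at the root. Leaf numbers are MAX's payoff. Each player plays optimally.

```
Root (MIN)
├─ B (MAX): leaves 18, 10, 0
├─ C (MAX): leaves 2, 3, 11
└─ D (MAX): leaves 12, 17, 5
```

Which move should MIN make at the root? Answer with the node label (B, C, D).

C

B (MAX): max(18, 10, 0) = 18
C (MAX): max(2, 3, 11) = 11
D (MAX): max(12, 17, 5) = 17
Root (MIN): min(18, 11, 17) = 11
MIN picks the child with the lowest value: C (value 11).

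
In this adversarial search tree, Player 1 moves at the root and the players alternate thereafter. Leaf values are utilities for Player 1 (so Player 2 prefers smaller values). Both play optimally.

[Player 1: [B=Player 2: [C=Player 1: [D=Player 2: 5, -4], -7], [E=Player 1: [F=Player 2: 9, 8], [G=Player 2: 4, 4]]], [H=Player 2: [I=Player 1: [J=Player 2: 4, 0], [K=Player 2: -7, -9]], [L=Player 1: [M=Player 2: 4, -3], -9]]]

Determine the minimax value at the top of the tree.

D (Player 2): min(5, -4) = -4
C (Player 1): max(-4, -7) = -4
F (Player 2): min(9, 8) = 8
G (Player 2): min(4, 4) = 4
E (Player 1): max(8, 4) = 8
B (Player 2): min(-4, 8) = -4
J (Player 2): min(4, 0) = 0
K (Player 2): min(-7, -9) = -9
I (Player 1): max(0, -9) = 0
M (Player 2): min(4, -3) = -3
L (Player 1): max(-3, -9) = -3
H (Player 2): min(0, -3) = -3
Root (Player 1): max(-4, -3) = -3

-3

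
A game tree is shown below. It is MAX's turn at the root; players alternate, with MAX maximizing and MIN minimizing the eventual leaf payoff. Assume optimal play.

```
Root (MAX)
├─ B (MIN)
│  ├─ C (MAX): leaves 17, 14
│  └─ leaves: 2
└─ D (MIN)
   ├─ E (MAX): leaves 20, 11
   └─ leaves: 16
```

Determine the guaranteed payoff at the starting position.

C (MAX): max(17, 14) = 17
B (MIN): min(17, 2) = 2
E (MAX): max(20, 11) = 20
D (MIN): min(20, 16) = 16
Root (MAX): max(2, 16) = 16

16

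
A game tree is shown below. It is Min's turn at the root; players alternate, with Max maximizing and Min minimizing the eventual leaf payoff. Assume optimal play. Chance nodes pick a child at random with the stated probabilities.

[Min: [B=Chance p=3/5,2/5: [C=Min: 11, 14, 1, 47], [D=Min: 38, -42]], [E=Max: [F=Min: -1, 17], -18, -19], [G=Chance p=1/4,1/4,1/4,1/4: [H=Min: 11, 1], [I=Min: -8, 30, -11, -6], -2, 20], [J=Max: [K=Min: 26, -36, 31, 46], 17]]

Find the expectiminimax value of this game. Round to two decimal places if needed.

-16.2

C (Min): min(11, 14, 1, 47) = 1
D (Min): min(38, -42) = -42
B (Chance): 3/5·1 + 2/5·-42 = -16.2
F (Min): min(-1, 17) = -1
E (Max): max(-1, -18, -19) = -1
H (Min): min(11, 1) = 1
I (Min): min(-8, 30, -11, -6) = -11
G (Chance): 1/4·1 + 1/4·-11 + 1/4·-2 + 1/4·20 = 2
K (Min): min(26, -36, 31, 46) = -36
J (Max): max(-36, 17) = 17
Root (Min): min(-16.2, -1, 2, 17) = -16.2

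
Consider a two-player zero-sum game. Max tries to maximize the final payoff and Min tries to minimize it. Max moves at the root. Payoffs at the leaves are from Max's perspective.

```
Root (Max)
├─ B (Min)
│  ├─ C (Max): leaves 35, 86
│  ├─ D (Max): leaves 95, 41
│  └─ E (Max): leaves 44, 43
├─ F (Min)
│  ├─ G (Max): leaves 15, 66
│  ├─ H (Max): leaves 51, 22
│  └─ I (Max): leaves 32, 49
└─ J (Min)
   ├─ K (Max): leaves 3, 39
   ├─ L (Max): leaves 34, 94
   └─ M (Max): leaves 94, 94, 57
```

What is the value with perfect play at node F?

49

G: max(15, 66) = 66
H: max(51, 22) = 51
I: max(32, 49) = 49
F: min(66, 51, 49) = 49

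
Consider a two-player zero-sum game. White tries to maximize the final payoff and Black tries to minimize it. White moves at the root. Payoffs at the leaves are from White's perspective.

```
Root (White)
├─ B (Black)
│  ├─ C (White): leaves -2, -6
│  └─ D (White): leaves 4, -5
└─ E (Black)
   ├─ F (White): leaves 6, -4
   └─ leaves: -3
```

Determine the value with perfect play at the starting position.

C (White): max(-2, -6) = -2
D (White): max(4, -5) = 4
B (Black): min(-2, 4) = -2
F (White): max(6, -4) = 6
E (Black): min(6, -3) = -3
Root (White): max(-2, -3) = -2

-2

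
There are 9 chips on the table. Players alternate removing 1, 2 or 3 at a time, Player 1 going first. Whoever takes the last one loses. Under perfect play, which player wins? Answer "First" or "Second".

Second

Mark each pile size as W (mover wins) or L (mover loses):
i:   0  1  2  3  4  5  6  7  8  9
     W  L  W  W  W  L  W  W  W  L
Position 9 is L, so the second player wins.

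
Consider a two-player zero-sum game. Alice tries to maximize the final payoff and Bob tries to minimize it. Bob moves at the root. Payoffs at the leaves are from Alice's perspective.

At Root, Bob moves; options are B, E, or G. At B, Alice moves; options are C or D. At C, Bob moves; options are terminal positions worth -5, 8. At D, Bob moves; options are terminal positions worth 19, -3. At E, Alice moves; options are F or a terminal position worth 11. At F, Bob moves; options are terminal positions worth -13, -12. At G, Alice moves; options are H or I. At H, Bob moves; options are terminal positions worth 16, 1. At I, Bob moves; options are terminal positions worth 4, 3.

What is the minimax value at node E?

11

F: min(-13, -12) = -13
E: max(-13, 11) = 11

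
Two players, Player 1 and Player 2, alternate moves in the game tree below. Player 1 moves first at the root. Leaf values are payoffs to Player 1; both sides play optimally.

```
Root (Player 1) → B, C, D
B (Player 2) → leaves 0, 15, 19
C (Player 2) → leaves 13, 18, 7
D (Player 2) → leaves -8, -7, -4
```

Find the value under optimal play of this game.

7

B (Player 2): min(0, 15, 19) = 0
C (Player 2): min(13, 18, 7) = 7
D (Player 2): min(-8, -7, -4) = -8
Root (Player 1): max(0, 7, -8) = 7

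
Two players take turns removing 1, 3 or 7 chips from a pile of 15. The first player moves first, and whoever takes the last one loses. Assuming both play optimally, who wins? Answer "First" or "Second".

W/L table (W = player to move can force a win):
i:   0  1  2  3  4  5  6  7  8  9 10 11 12 13 14 15
     W  L  W  L  W  L  W  L  W  L  W  L  W  L  W  L
Position 15 is L, so the second player wins.

Second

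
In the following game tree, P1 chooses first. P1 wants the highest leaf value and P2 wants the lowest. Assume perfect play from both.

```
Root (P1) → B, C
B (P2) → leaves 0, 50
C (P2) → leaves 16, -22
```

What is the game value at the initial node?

0

B (P2): min(0, 50) = 0
C (P2): min(16, -22) = -22
Root (P1): max(0, -22) = 0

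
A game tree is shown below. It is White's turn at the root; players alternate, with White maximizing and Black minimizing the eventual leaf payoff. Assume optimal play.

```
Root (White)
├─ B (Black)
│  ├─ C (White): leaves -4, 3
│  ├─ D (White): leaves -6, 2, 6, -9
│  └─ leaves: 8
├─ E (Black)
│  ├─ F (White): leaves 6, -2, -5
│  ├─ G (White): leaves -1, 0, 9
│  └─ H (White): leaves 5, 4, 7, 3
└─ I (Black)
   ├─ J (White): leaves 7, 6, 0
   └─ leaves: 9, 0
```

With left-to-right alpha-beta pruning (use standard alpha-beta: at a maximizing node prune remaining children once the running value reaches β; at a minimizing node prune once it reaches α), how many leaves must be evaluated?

20

C [α=-∞,β=+∞]: v=3
D [α=-∞,β=3]: v=6 after child 3 ≥ β → β-cutoff, skip 1
B [α=-∞,β=+∞]: v=3
F [α=3,β=+∞]: v=6
G [α=3,β=6]: v=9
H [α=3,β=6]: v=7 after child 3 ≥ β → β-cutoff, skip 1
E [α=3,β=+∞]: v=6
J [α=6,β=+∞]: v=7
I [α=6,β=+∞]: v=0
Root [α=-∞,β=+∞]: v=6
Leaves evaluated: 20 of 22.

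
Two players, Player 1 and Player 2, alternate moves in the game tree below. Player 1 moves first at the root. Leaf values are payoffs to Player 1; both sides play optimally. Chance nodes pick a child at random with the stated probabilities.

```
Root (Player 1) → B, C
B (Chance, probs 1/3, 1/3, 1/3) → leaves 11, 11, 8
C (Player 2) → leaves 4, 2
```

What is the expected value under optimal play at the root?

B (Chance): 1/3·11 + 1/3·11 + 1/3·8 = 10
C (Player 2): min(4, 2) = 2
Root (Player 1): max(10, 2) = 10

10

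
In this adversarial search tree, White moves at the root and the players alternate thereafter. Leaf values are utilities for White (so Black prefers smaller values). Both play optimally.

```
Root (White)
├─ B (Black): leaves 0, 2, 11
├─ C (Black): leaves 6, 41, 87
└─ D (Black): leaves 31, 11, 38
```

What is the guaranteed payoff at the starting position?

11

B (Black): min(0, 2, 11) = 0
C (Black): min(6, 41, 87) = 6
D (Black): min(31, 11, 38) = 11
Root (White): max(0, 6, 11) = 11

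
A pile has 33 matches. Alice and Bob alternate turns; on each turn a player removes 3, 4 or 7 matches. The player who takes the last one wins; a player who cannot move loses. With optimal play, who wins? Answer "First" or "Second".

W/L table (W = player to move can force a win):
i:   0  1  2  3  4  5  6  7  8  9 10 11 12 13 14 15 16 17 18 19 20 21 22 23 24 25 26 27 28 29 30 31 32 33
     L  L  L  W  W  W  W  W  W  W  L  L  L  W  W  W  W  W  W  W  L  L  L  W  W  W  W  W  W  W  L  L  L  W
Position 33 is W, so the first player wins.

First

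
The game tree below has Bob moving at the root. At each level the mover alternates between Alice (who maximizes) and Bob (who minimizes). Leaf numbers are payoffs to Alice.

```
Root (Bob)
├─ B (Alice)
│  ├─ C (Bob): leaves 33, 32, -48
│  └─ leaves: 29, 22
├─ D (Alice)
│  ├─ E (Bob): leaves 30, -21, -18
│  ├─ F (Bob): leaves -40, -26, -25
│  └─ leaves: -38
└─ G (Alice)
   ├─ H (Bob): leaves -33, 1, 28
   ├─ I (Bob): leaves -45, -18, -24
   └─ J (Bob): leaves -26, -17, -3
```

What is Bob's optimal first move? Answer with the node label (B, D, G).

C (Bob): min(33, 32, -48) = -48
B (Alice): max(-48, 29, 22) = 29
E (Bob): min(30, -21, -18) = -21
F (Bob): min(-40, -26, -25) = -40
D (Alice): max(-21, -40, -38) = -21
H (Bob): min(-33, 1, 28) = -33
I (Bob): min(-45, -18, -24) = -45
J (Bob): min(-26, -17, -3) = -26
G (Alice): max(-33, -45, -26) = -26
Root (Bob): min(29, -21, -26) = -26
Bob picks the child with the lowest value: G (value -26).

G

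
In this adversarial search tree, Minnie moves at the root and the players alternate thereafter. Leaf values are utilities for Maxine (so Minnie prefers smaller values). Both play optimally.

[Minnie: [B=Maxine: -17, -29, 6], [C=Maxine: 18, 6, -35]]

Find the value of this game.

B (Maxine): max(-17, -29, 6) = 6
C (Maxine): max(18, 6, -35) = 18
Root (Minnie): min(6, 18) = 6

6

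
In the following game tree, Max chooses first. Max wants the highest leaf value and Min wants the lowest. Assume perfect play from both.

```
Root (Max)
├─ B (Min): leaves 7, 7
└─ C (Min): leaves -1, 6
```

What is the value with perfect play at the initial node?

7

B (Min): min(7, 7) = 7
C (Min): min(-1, 6) = -1
Root (Max): max(7, -1) = 7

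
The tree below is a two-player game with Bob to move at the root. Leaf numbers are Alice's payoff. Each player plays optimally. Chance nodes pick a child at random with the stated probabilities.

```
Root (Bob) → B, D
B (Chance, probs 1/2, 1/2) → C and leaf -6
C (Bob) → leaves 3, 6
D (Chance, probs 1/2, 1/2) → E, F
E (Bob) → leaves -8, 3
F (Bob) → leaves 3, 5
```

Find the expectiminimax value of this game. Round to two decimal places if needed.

-2.5

C (Bob): min(3, 6) = 3
B (Chance): 1/2·3 + 1/2·-6 = -1.5
E (Bob): min(-8, 3) = -8
F (Bob): min(3, 5) = 3
D (Chance): 1/2·-8 + 1/2·3 = -2.5
Root (Bob): min(-1.5, -2.5) = -2.5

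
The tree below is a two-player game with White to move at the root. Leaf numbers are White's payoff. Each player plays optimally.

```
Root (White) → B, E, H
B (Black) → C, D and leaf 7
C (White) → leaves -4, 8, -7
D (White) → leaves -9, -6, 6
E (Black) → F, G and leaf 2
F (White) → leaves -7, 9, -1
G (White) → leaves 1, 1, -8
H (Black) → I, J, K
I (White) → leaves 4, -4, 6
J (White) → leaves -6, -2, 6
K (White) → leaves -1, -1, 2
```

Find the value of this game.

C (White): max(-4, 8, -7) = 8
D (White): max(-9, -6, 6) = 6
B (Black): min(8, 6, 7) = 6
F (White): max(-7, 9, -1) = 9
G (White): max(1, 1, -8) = 1
E (Black): min(9, 1, 2) = 1
I (White): max(4, -4, 6) = 6
J (White): max(-6, -2, 6) = 6
K (White): max(-1, -1, 2) = 2
H (Black): min(6, 6, 2) = 2
Root (White): max(6, 1, 2) = 6

6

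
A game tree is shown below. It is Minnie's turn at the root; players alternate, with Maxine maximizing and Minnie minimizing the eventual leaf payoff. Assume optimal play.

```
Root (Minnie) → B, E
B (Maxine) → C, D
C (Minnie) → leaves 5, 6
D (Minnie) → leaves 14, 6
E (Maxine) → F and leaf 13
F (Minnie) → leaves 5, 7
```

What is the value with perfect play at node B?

6

C: min(5, 6) = 5
D: min(14, 6) = 6
B: max(5, 6) = 6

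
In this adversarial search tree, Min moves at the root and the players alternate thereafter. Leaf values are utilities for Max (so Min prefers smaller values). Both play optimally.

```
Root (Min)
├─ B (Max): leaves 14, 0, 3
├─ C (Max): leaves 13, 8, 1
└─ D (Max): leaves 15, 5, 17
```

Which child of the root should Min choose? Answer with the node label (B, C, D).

C

B (Max): max(14, 0, 3) = 14
C (Max): max(13, 8, 1) = 13
D (Max): max(15, 5, 17) = 17
Root (Min): min(14, 13, 17) = 13
Min picks the child with the lowest value: C (value 13).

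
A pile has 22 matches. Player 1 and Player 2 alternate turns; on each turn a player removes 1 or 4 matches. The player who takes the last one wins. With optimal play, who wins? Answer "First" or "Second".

Positions where the player to move wins (W) vs loses (L):
i:   0  1  2  3  4  5  6  7  8  9 10 11 12 13 14 15 16 17 18 19 20 21 22
     L  W  L  W  W  L  W  L  W  W  L  W  L  W  W  L  W  L  W  W  L  W  L
Position 22 is L, so the second player wins.

Second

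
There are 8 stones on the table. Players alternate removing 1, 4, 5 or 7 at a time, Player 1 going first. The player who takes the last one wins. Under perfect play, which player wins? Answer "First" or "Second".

W/L table (W = player to move can force a win):
i:   0  1  2  3  4  5  6  7  8
     L  W  L  W  W  W  W  W  L
Position 8 is L, so the second player wins.

Second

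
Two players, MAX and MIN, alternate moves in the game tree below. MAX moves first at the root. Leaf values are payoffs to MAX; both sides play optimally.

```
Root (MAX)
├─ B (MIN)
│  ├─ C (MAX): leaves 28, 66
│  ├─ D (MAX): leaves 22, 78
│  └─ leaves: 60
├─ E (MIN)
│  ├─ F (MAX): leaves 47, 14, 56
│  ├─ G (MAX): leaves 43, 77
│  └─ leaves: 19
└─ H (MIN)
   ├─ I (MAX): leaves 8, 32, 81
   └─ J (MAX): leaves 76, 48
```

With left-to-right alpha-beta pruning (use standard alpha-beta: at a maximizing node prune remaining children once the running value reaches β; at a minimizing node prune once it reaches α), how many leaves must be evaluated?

C [α=-∞,β=+∞]: v=66
D [α=-∞,β=66]: v=78
B [α=-∞,β=+∞]: v=60
F [α=60,β=+∞]: v=56
E [α=60,β=+∞]: v=56 after child 1 ≤ α → α-cutoff, skip 2
I [α=60,β=+∞]: v=81
J [α=60,β=81]: v=76
H [α=60,β=+∞]: v=76
Root [α=-∞,β=+∞]: v=76
Leaves evaluated: 13 of 16.

13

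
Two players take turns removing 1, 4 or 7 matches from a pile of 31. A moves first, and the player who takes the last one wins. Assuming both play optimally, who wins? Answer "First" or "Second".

W/L table (W = player to move can force a win):
i:   0  1  2  3  4  5  6  7  8  9 10 11 12 13 14 15 16 17 18 19 20 21 22 23 24 25 26 27 28 29 30 31
     L  W  L  W  W  L  W  W  L  W  L  W  W  L  W  W  L  W  L  W  W  L  W  W  L  W  L  W  W  L  W  W
Position 31 is W, so the first player wins.

First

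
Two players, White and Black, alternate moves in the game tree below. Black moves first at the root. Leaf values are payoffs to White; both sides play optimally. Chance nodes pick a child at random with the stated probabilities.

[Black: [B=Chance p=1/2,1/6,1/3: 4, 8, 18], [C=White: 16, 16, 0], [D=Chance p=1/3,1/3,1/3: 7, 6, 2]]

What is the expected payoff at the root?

5

B (Chance): 1/2·4 + 1/6·8 + 1/3·18 = 9.33
C (White): max(16, 16, 0) = 16
D (Chance): 1/3·7 + 1/3·6 + 1/3·2 = 5
Root (Black): min(9.33, 16, 5) = 5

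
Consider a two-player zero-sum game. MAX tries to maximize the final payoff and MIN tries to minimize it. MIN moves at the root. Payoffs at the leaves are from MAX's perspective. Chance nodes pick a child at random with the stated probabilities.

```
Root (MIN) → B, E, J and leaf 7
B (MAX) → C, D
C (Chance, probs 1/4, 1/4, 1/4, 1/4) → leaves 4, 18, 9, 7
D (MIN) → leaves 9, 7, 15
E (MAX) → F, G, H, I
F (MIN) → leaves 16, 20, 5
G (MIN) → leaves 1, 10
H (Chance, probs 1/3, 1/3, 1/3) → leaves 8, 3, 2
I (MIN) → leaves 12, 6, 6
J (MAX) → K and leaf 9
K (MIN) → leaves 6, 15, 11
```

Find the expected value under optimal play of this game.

6

C (Chance): 1/4·4 + 1/4·18 + 1/4·9 + 1/4·7 = 9.5
D (MIN): min(9, 7, 15) = 7
B (MAX): max(9.5, 7) = 9.5
F (MIN): min(16, 20, 5) = 5
G (MIN): min(1, 10) = 1
H (Chance): 1/3·8 + 1/3·3 + 1/3·2 = 4.33
I (MIN): min(12, 6, 6) = 6
E (MAX): max(5, 1, 4.33, 6) = 6
K (MIN): min(6, 15, 11) = 6
J (MAX): max(6, 9) = 9
Root (MIN): min(9.5, 6, 9, 7) = 6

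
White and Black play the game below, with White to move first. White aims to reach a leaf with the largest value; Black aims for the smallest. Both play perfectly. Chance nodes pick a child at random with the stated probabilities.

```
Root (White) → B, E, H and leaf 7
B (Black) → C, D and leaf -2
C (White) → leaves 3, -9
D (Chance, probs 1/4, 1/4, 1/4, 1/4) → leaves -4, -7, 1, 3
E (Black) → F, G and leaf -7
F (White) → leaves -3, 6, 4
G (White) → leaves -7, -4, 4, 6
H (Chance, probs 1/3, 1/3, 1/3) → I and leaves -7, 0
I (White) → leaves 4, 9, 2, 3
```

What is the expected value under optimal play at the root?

7

C (White): max(3, -9) = 3
D (Chance): 1/4·-4 + 1/4·-7 + 1/4·1 + 1/4·3 = -1.75
B (Black): min(3, -1.75, -2) = -2
F (White): max(-3, 6, 4) = 6
G (White): max(-7, -4, 4, 6) = 6
E (Black): min(6, 6, -7) = -7
I (White): max(4, 9, 2, 3) = 9
H (Chance): 1/3·9 + 1/3·-7 + 1/3·0 = 0.67
Root (White): max(-2, -7, 0.67, 7) = 7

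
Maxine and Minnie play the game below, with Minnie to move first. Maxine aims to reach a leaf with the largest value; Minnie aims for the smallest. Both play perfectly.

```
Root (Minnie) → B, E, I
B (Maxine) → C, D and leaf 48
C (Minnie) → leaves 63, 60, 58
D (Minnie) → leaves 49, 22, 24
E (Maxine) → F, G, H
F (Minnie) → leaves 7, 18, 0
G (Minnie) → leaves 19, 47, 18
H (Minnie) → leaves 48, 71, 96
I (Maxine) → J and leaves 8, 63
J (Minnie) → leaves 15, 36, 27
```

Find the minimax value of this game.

48

C (Minnie): min(63, 60, 58) = 58
D (Minnie): min(49, 22, 24) = 22
B (Maxine): max(58, 22, 48) = 58
F (Minnie): min(7, 18, 0) = 0
G (Minnie): min(19, 47, 18) = 18
H (Minnie): min(48, 71, 96) = 48
E (Maxine): max(0, 18, 48) = 48
J (Minnie): min(15, 36, 27) = 15
I (Maxine): max(15, 8, 63) = 63
Root (Minnie): min(58, 48, 63) = 48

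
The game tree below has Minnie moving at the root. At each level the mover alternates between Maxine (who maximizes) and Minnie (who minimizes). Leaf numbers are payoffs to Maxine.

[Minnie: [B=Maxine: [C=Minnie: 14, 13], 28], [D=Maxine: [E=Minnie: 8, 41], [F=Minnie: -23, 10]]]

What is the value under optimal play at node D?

E: min(8, 41) = 8
F: min(-23, 10) = -23
D: max(8, -23) = 8

8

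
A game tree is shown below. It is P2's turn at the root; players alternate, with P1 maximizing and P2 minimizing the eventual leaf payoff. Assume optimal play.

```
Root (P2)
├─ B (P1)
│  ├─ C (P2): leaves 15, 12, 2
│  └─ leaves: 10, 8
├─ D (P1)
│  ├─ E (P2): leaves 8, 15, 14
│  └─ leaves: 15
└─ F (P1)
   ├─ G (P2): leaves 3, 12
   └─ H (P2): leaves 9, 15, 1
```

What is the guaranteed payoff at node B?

C: min(15, 12, 2) = 2
B: max(2, 10, 8) = 10

10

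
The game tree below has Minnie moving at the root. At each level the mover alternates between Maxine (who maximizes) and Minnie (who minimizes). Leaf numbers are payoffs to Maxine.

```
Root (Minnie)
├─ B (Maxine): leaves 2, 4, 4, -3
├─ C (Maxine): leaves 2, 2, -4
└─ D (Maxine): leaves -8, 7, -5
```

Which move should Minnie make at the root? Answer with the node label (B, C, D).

B (Maxine): max(2, 4, 4, -3) = 4
C (Maxine): max(2, 2, -4) = 2
D (Maxine): max(-8, 7, -5) = 7
Root (Minnie): min(4, 2, 7) = 2
Minnie picks the child with the lowest value: C (value 2).

C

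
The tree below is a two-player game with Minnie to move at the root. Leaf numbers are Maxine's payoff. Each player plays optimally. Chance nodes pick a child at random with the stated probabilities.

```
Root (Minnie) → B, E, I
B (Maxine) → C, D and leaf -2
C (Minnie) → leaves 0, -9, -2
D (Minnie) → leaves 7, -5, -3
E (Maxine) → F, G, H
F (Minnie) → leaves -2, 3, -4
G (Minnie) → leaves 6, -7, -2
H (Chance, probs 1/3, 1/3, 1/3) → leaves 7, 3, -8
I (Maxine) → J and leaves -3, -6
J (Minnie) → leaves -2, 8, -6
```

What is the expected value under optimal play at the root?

C (Minnie): min(0, -9, -2) = -9
D (Minnie): min(7, -5, -3) = -5
B (Maxine): max(-9, -5, -2) = -2
F (Minnie): min(-2, 3, -4) = -4
G (Minnie): min(6, -7, -2) = -7
H (Chance): 1/3·7 + 1/3·3 + 1/3·-8 = 0.67
E (Maxine): max(-4, -7, 0.67) = 0.67
J (Minnie): min(-2, 8, -6) = -6
I (Maxine): max(-6, -3, -6) = -3
Root (Minnie): min(-2, 0.67, -3) = -3

-3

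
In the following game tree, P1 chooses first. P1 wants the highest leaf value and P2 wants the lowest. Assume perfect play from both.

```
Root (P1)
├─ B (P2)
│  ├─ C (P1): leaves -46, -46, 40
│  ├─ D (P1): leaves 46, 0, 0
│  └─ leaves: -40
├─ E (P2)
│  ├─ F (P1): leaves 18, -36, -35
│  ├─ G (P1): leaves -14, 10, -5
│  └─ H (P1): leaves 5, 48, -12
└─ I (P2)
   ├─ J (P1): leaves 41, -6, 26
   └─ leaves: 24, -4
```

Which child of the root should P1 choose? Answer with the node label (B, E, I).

E

C (P1): max(-46, -46, 40) = 40
D (P1): max(46, 0, 0) = 46
B (P2): min(40, 46, -40) = -40
F (P1): max(18, -36, -35) = 18
G (P1): max(-14, 10, -5) = 10
H (P1): max(5, 48, -12) = 48
E (P2): min(18, 10, 48) = 10
J (P1): max(41, -6, 26) = 41
I (P2): min(41, 24, -4) = -4
Root (P1): max(-40, 10, -4) = 10
P1 picks the child with the highest value: E (value 10).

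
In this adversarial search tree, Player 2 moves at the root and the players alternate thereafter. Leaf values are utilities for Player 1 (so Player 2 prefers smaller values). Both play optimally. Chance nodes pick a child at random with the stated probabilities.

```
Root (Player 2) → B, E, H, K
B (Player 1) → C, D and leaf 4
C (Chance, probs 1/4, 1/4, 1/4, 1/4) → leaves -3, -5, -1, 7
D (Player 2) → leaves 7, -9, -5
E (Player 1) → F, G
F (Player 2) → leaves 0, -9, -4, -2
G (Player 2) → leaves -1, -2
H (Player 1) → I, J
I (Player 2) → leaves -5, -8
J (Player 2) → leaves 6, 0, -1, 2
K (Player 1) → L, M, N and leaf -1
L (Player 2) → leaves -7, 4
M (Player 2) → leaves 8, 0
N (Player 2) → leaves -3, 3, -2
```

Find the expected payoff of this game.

-2

C (Chance): 1/4·-3 + 1/4·-5 + 1/4·-1 + 1/4·7 = -0.5
D (Player 2): min(7, -9, -5) = -9
B (Player 1): max(-0.5, -9, 4) = 4
F (Player 2): min(0, -9, -4, -2) = -9
G (Player 2): min(-1, -2) = -2
E (Player 1): max(-9, -2) = -2
I (Player 2): min(-5, -8) = -8
J (Player 2): min(6, 0, -1, 2) = -1
H (Player 1): max(-8, -1) = -1
L (Player 2): min(-7, 4) = -7
M (Player 2): min(8, 0) = 0
N (Player 2): min(-3, 3, -2) = -3
K (Player 1): max(-7, 0, -3, -1) = 0
Root (Player 2): min(4, -2, -1, 0) = -2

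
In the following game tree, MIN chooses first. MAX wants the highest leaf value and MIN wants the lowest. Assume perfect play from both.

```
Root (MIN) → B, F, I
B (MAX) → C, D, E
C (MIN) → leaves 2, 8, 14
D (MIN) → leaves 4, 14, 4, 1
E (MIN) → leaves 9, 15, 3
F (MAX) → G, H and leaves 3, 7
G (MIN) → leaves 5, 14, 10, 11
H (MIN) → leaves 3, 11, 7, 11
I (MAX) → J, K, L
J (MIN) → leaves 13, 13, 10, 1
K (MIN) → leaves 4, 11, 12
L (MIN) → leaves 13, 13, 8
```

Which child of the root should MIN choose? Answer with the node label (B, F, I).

C (MIN): min(2, 8, 14) = 2
D (MIN): min(4, 14, 4, 1) = 1
E (MIN): min(9, 15, 3) = 3
B (MAX): max(2, 1, 3) = 3
G (MIN): min(5, 14, 10, 11) = 5
H (MIN): min(3, 11, 7, 11) = 3
F (MAX): max(5, 3, 3, 7) = 7
J (MIN): min(13, 13, 10, 1) = 1
K (MIN): min(4, 11, 12) = 4
L (MIN): min(13, 13, 8) = 8
I (MAX): max(1, 4, 8) = 8
Root (MIN): min(3, 7, 8) = 3
MIN picks the child with the lowest value: B (value 3).

B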